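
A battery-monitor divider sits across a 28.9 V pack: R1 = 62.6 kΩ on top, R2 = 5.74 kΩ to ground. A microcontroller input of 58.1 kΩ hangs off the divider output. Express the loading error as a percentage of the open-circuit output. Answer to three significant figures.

8.30 %

The divider's output (Thévenin) resistance is R1‖R2 = 5.258 kΩ.
Fractional drop under load = R_th/(R_th + R_L) = 5.258 / (5.258 + 58.1) = 0.08299.
So the output falls by 8.30 %.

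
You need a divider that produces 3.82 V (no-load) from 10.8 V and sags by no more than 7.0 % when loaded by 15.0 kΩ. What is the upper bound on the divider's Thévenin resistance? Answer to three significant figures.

Loading drop = R_th/(R_th + R_L) ≤ 0.0700, so R_th ≤ R_L · ε/(1−ε) = 15.0 kΩ × 0.0700/0.9300 = 1.13 kΩ.
(Any R1, R2 with R2/(R1+R2) = 0.354 and R1‖R2 ≤ 1.13 kΩ will meet the spec.)

R_th ≤ 1.13 kΩ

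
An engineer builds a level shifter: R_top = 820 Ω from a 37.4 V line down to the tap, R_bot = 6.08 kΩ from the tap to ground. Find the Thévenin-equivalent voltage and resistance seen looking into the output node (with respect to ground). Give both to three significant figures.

V_th is the open-circuit tap voltage: 37.4 × 6080/(820 + 6080) = 33.0 V.
With the supply zeroed, R_top and R_bot appear in parallel from the tap: R_th = R_top‖R_bot = (820 × 6080)/6900 = 723 Ω.

V_th = 33.0 V, R_th = 723 Ω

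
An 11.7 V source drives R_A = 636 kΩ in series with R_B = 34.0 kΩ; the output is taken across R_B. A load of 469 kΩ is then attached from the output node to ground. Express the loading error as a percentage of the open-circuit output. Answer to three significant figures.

6.44 %

The divider's output (Thévenin) resistance is R_A‖R_B = 32.27 kΩ.
Fractional drop under load = R_th/(R_th + R_L) = 32.27 / (32.27 + 469) = 0.06439.
So the output falls by 6.44 %.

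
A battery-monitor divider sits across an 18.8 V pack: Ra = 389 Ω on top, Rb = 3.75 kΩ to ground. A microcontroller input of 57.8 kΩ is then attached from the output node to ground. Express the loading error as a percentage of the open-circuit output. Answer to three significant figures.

0.606 %

The divider's output (Thévenin) resistance is Ra‖Rb = 352.4 Ω.
Fractional drop under load = R_th/(R_th + R_L) = 352.4 / (352.4 + 57800) = 0.006061.
So the output falls by 0.606 %.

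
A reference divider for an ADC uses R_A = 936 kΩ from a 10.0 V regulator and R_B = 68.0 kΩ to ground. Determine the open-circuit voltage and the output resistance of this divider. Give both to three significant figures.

V_th is the open-circuit tap voltage: 10.0 × 68.0/(936 + 68.0) = 0.677 V.
With the supply zeroed, R_A and R_B appear in parallel from the tap: R_th = R_A‖R_B = (936 × 68.0)/1004 = 63.4 kΩ.

V_th = 0.677 V, R_th = 63.4 kΩ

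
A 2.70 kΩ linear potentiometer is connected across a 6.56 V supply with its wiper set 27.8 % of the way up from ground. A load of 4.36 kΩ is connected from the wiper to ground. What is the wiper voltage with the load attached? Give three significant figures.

V ≈ 1.62 V

The wiper splits the pot into (1−α)R = 1949 Ω above and αR = 750.6 Ω below.
Lower section ‖ load = 640.4 Ω.
V_wiper = 6.56 × 640.4/(1949 + 640.4) = 1.62 V.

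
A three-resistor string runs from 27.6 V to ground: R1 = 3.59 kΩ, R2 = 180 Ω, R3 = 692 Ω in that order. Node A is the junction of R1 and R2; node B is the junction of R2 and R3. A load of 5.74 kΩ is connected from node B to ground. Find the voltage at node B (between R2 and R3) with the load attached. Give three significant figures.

At node B, R3 is in parallel with the load: R3‖R_L = 617.5 Ω.
Below node A the resistance is R2 + (R3‖R_L) = 797.5 Ω, so V_A = 27.6 × 797.5/4388 = 5.017 V.
Then V_B = V_A × (R3‖R_L)/(R2 + R3‖R_L) = 5.017 × 617.5/797.5 = 3.88 V.

V ≈ 3.88 V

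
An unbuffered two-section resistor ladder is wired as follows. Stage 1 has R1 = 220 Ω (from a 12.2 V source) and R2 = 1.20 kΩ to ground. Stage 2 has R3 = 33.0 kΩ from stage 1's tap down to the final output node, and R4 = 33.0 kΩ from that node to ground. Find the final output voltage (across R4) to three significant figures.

V_out ≈ 5.14 V

Stage 2 presents R3+R4 = 66000 Ω as a load on stage 1's tap.
Stage 1's lower leg becomes R2‖(R3+R4) = 1179 Ω, so V_mid = 12.2 × 1179/1399 = 10.28 V.
Stage 2 is itself unloaded: V_out = V_mid × R4/(R3+R4) = 10.28 × 33000/66000 = 5.14 V.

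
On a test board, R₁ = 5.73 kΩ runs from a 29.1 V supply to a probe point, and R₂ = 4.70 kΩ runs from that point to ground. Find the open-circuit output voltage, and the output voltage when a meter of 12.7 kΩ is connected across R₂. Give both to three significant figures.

Unloaded: 13.1 V; loaded: 10.9 V

Open-circuit: V = 29.1 × 4.70/(5.73 + 4.70) = 13.1 V.
With the load, R₂ becomes R₂‖R_L = 3.430 kΩ, so V = 29.1 × 3.430/9.160 = 10.9 V.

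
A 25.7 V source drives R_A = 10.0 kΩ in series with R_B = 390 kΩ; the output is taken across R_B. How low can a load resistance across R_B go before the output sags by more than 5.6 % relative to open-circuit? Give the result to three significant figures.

Output resistance R_th = R_A‖R_B = (10.0 × 390)/400.0 = 9.750 kΩ.
The fractional drop is R_th/(R_th + R_L); requiring this ≤ 0.0560 gives R_L ≥ R_th(1/0.0560 − 1) = 9.750 × 16.86 = 164 kΩ.

R_L(min) ≈ 164 kΩ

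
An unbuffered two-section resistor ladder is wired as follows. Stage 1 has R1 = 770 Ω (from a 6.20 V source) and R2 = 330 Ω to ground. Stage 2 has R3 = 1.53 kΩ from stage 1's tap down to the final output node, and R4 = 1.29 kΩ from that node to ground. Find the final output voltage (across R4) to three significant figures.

Stage 2 presents R3+R4 = 2820 Ω as a load on stage 1's tap.
Stage 1's lower leg becomes R2‖(R3+R4) = 295.4 Ω, so V_mid = 6.20 × 295.4/1065 = 1.719 V.
Stage 2 is itself unloaded: V_out = V_mid × R4/(R3+R4) = 1.719 × 1290/2820 = 0.786 V.

V_out ≈ 0.786 V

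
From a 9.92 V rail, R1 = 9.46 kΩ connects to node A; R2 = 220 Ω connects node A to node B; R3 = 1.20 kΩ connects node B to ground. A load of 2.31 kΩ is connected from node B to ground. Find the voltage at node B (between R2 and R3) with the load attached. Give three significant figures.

V ≈ 0.748 V

At node B, R3 is in parallel with the load: R3‖R_L = 789.7 Ω.
Below node A the resistance is R2 + (R3‖R_L) = 1010 Ω, so V_A = 9.92 × 1010/10470 = 0.9567 V.
Then V_B = V_A × (R3‖R_L)/(R2 + R3‖R_L) = 0.9567 × 789.7/1010 = 0.748 V.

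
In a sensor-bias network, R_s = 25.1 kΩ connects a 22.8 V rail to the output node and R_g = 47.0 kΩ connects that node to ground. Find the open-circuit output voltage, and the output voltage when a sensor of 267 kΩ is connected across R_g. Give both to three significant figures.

Unloaded: 14.9 V; loaded: 14.0 V

Open-circuit: V = 22.8 × 47.0/(25.1 + 47.0) = 14.9 V.
With the load, R_g becomes R_g‖R_L = 39.96 kΩ, so V = 22.8 × 39.96/65.06 = 14.0 V.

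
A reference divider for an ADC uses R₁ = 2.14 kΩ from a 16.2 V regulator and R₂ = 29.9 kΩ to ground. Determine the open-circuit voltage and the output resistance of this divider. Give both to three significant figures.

V_th is the open-circuit tap voltage: 16.2 × 29.9/(2.14 + 29.9) = 15.1 V.
With the supply zeroed, R₁ and R₂ appear in parallel from the tap: R_th = R₁‖R₂ = (2.14 × 29.9)/32.04 = 2.00 kΩ.

V_th = 15.1 V, R_th = 2.00 kΩ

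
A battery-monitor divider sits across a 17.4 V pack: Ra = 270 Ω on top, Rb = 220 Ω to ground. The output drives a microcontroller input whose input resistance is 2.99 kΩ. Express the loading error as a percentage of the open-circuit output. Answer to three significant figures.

The divider's output (Thévenin) resistance is Ra‖Rb = 121.2 Ω.
Fractional drop under load = R_th/(R_th + R_L) = 121.2 / (121.2 + 2990) = 0.03896.
So the output falls by 3.90 %.

3.90 %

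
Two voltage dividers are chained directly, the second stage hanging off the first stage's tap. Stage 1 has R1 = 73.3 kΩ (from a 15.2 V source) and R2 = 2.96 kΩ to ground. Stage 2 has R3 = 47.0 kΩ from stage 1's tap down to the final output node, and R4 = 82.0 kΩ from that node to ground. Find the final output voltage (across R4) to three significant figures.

V_out ≈ 0.367 V

Stage 2 presents R3+R4 = 129.0 kΩ as a load on stage 1's tap.
Stage 1's lower leg becomes R2‖(R3+R4) = 2.894 kΩ, so V_mid = 15.2 × 2.894/76.19 = 0.5773 V.
Stage 2 is itself unloaded: V_out = V_mid × R4/(R3+R4) = 0.5773 × 82.0/129.0 = 0.367 V.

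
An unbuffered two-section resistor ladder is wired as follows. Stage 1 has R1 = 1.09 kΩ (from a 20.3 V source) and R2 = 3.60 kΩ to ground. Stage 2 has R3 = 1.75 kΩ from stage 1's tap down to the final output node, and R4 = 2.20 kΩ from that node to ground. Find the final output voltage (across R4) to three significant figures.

V_out ≈ 7.16 V

Stage 2 presents R3+R4 = 3.950 kΩ as a load on stage 1's tap.
Stage 1's lower leg becomes R2‖(R3+R4) = 1.883 kΩ, so V_mid = 20.3 × 1.883/2.973 = 12.86 V.
Stage 2 is itself unloaded: V_out = V_mid × R4/(R3+R4) = 12.86 × 2.20/3.950 = 7.16 V.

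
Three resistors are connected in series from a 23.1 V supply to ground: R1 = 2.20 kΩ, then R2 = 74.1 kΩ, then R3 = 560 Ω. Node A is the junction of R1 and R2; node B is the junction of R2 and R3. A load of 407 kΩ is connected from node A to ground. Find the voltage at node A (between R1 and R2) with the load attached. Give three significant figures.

V ≈ 22.3 V

Below node A the series string R2+R3 = 74660 Ω sits in parallel with the 407000 Ω load: 63090 Ω.
V_A = 23.1 × 63090/(2200 + 63090) = 22.3 V.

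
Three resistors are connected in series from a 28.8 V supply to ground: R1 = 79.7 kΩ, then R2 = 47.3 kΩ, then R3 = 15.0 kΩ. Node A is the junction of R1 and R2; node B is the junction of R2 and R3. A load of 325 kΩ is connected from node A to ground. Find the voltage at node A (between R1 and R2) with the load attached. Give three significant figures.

Below node A the series string R2+R3 = 62.30 kΩ sits in parallel with the 325 kΩ load: 52.28 kΩ.
V_A = 28.8 × 52.28/(79.7 + 52.28) = 11.4 V.

V ≈ 11.4 V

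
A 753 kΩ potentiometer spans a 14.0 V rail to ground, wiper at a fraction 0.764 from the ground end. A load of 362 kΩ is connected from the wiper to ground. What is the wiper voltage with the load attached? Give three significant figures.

V ≈ 7.78 V

The wiper splits the pot into (1−α)R = 177.7 kΩ above and αR = 575.3 kΩ below.
Lower section ‖ load = 222.2 kΩ.
V_wiper = 14.0 × 222.2/(177.7 + 222.2) = 7.78 V.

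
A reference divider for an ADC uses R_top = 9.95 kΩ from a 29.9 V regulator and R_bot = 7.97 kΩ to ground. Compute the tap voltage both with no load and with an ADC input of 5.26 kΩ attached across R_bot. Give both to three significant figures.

Open-circuit: V = 29.9 × 7.97/(9.95 + 7.97) = 13.3 V.
With the load, R_bot becomes R_bot‖R_L = 3.169 kΩ, so V = 29.9 × 3.169/13.12 = 7.22 V.

Unloaded: 13.3 V; loaded: 7.22 V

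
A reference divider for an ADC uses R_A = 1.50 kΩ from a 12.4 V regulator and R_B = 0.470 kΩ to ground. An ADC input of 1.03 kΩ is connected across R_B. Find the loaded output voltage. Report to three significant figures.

The load sits in parallel with R_B: R_B‖R_L = (470 × 1030) / (470 + 1030) = 322.7 Ω.
V_out = 12.4 × 322.7 / (1500 + 322.7) = 12.4 × 322.7/1823 = 2.20 V.

V_out ≈ 2.20 V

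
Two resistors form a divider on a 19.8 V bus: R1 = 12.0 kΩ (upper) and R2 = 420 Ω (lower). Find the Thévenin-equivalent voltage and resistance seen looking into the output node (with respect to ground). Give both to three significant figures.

V_th = 0.670 V, R_th = 406 Ω

V_th is the open-circuit tap voltage: 19.8 × 420/(12000 + 420) = 0.670 V.
With the supply zeroed, R1 and R2 appear in parallel from the tap: R_th = R1‖R2 = (12000 × 420)/12420 = 406 Ω.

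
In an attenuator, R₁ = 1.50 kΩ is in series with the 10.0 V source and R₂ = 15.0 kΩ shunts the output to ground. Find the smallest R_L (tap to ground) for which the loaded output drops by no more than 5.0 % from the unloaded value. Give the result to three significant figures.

R_L(min) ≈ 25.9 kΩ

Output resistance R_th = R₁‖R₂ = (1.50 × 15.0)/16.50 = 1.364 kΩ.
The fractional drop is R_th/(R_th + R_L); requiring this ≤ 0.0500 gives R_L ≥ R_th(1/0.0500 − 1) = 1.364 × 19.00 = 25.9 kΩ.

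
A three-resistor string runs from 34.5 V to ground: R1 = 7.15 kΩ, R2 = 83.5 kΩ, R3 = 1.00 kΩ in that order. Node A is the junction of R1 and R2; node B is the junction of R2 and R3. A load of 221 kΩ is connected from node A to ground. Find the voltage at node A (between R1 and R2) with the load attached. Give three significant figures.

Below node A the series string R2+R3 = 84.50 kΩ sits in parallel with the 221 kΩ load: 61.13 kΩ.
V_A = 34.5 × 61.13/(7.15 + 61.13) = 30.9 V.

V ≈ 30.9 V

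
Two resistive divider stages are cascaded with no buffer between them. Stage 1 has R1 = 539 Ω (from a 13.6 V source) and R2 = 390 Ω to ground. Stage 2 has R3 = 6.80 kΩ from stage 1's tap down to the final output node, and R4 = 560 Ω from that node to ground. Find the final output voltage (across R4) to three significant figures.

V_out ≈ 0.421 V

Stage 2 presents R3+R4 = 7360 Ω as a load on stage 1's tap.
Stage 1's lower leg becomes R2‖(R3+R4) = 370.4 Ω, so V_mid = 13.6 × 370.4/909.4 = 5.539 V.
Stage 2 is itself unloaded: V_out = V_mid × R4/(R3+R4) = 5.539 × 560/7360 = 0.421 V.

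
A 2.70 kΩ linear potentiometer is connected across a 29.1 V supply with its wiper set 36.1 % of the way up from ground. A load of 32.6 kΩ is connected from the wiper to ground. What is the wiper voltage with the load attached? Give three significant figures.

V ≈ 10.3 V

The wiper splits the pot into (1−α)R = 1725 Ω above and αR = 974.7 Ω below.
Lower section ‖ load = 946.4 Ω.
V_wiper = 29.1 × 946.4/(1725 + 946.4) = 10.3 V.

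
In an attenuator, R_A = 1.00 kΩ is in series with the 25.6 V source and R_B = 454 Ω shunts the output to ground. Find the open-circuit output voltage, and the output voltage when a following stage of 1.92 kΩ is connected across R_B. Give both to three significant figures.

Unloaded: 7.99 V; loaded: 6.88 V

Open-circuit: V = 25.6 × 454/(1000 + 454) = 7.99 V.
With the load, R_B becomes R_B‖R_L = 367.2 Ω, so V = 25.6 × 367.2/1367 = 6.88 V.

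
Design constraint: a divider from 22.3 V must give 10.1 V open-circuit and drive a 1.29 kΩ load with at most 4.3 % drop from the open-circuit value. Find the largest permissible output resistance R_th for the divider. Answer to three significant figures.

R_th ≤ 58.0 Ω

Loading drop = R_th/(R_th + R_L) ≤ 0.0430, so R_th ≤ R_L · ε/(1−ε) = 1.29 kΩ × 0.0430/0.9570 = 58.0 Ω.
(Any R1, R2 with R2/(R1+R2) = 0.453 and R1‖R2 ≤ 58.0 Ω will meet the spec.)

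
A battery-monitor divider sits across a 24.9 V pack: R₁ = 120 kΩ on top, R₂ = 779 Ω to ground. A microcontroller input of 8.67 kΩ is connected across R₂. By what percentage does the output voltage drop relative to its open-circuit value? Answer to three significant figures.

8.20 %

The divider's output (Thévenin) resistance is R₁‖R₂ = 774.0 Ω.
Fractional drop under load = R_th/(R_th + R_L) = 774.0 / (774.0 + 8670) = 0.08195.
So the output falls by 8.20 %.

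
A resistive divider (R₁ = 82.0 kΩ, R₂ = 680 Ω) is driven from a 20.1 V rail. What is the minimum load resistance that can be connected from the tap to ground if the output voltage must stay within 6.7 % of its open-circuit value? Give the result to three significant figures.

Output resistance R_th = R₁‖R₂ = (82000 × 680)/82680 = 674.4 Ω.
The fractional drop is R_th/(R_th + R_L); requiring this ≤ 0.0670 gives R_L ≥ R_th(1/0.0670 − 1) = 674.4 × 13.93 = 9.39 kΩ.

R_L(min) ≈ 9.39 kΩ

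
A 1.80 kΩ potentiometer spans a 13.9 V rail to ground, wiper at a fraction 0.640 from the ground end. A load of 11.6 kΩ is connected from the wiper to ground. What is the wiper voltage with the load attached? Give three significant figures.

V ≈ 8.59 V

The wiper splits the pot into (1−α)R = 648.0 Ω above and αR = 1152 Ω below.
Lower section ‖ load = 1048 Ω.
V_wiper = 13.9 × 1048/(648.0 + 1048) = 8.59 V.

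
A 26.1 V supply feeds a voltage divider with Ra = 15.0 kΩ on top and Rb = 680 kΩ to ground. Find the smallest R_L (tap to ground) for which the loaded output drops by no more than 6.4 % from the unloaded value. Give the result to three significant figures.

Output resistance R_th = Ra‖Rb = (15.0 × 680)/695.0 = 14.68 kΩ.
The fractional drop is R_th/(R_th + R_L); requiring this ≤ 0.0640 gives R_L ≥ R_th(1/0.0640 − 1) = 14.68 × 14.62 = 215 kΩ.

R_L(min) ≈ 215 kΩ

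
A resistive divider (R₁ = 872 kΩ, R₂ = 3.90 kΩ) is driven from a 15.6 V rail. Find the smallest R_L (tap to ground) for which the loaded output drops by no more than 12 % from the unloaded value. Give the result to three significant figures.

Output resistance R_th = R₁‖R₂ = (872 × 3.90)/875.9 = 3.883 kΩ.
The fractional drop is R_th/(R_th + R_L); requiring this ≤ 0.120 gives R_L ≥ R_th(1/0.120 − 1) = 3.883 × 7.333 = 28.5 kΩ.

R_L(min) ≈ 28.5 kΩ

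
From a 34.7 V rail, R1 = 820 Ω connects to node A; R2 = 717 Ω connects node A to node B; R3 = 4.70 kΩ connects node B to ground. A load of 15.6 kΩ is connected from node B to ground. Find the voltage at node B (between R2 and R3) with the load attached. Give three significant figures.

At node B, R3 is in parallel with the load: R3‖R_L = 3612 Ω.
Below node A the resistance is R2 + (R3‖R_L) = 4329 Ω, so V_A = 34.7 × 4329/5149 = 29.17 V.
Then V_B = V_A × (R3‖R_L)/(R2 + R3‖R_L) = 29.17 × 3612/4329 = 24.3 V.

V ≈ 24.3 V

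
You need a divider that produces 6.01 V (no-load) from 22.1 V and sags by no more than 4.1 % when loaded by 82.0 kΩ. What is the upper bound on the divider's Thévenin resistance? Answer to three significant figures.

Loading drop = R_th/(R_th + R_L) ≤ 0.0410, so R_th ≤ R_L · ε/(1−ε) = 82.0 kΩ × 0.0410/0.9590 = 3.51 kΩ.

R_th ≤ 3.51 kΩ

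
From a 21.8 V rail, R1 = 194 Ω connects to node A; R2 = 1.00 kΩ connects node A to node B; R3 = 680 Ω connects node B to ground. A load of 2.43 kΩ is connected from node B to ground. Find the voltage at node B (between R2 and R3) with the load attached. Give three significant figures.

V ≈ 6.71 V

At node B, R3 is in parallel with the load: R3‖R_L = 531.3 Ω.
Below node A the resistance is R2 + (R3‖R_L) = 1531 Ω, so V_A = 21.8 × 1531/1725 = 19.35 V.
Then V_B = V_A × (R3‖R_L)/(R2 + R3‖R_L) = 19.35 × 531.3/1531 = 6.71 V.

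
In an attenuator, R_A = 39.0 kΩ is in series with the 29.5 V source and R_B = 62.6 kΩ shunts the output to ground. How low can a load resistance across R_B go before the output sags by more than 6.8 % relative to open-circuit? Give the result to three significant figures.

R_L(min) ≈ 329 kΩ

Output resistance R_th = R_A‖R_B = (39.0 × 62.6)/101.6 = 24.03 kΩ.
The fractional drop is R_th/(R_th + R_L); requiring this ≤ 0.0680 gives R_L ≥ R_th(1/0.0680 − 1) = 24.03 × 13.71 = 329 kΩ.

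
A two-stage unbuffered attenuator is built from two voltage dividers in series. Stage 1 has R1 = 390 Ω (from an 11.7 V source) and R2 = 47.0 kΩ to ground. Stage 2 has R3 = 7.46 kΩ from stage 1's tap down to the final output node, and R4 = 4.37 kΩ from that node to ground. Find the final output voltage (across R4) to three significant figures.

V_out ≈ 4.15 V

Stage 2 presents R3+R4 = 11830 Ω as a load on stage 1's tap.
Stage 1's lower leg becomes R2‖(R3+R4) = 9451 Ω, so V_mid = 11.7 × 9451/9841 = 11.24 V.
Stage 2 is itself unloaded: V_out = V_mid × R4/(R3+R4) = 11.24 × 4370/11830 = 4.15 V.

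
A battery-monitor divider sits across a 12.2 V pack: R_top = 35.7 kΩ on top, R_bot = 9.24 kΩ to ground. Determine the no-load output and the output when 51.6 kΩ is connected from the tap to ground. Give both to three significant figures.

Unloaded: 2.51 V; loaded: 2.20 V

Open-circuit: V = 12.2 × 9.24/(35.7 + 9.24) = 2.51 V.
With the load, R_bot becomes R_bot‖R_L = 7.837 kΩ, so V = 12.2 × 7.837/43.54 = 2.20 V.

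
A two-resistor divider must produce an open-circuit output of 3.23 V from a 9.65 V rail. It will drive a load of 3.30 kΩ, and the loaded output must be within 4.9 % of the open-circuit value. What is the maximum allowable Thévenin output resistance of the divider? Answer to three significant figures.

R_th ≤ 170 Ω

Loading drop = R_th/(R_th + R_L) ≤ 0.0490, so R_th ≤ R_L · ε/(1−ε) = 3.30 kΩ × 0.0490/0.9510 = 170 Ω.
(Any R1, R2 with R2/(R1+R2) = 0.335 and R1‖R2 ≤ 170 Ω will meet the spec.)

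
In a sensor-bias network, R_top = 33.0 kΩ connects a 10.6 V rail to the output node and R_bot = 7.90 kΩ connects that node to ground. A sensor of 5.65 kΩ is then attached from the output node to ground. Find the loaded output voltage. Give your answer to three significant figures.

The load sits in parallel with R_bot: R_bot‖R_L = (7.90 × 5.65) / (7.90 + 5.65) = 3.294 kΩ.
V_out = 10.6 × 3.294 / (33.0 + 3.294) = 10.6 × 3.294/36.29 = 0.962 V.

V_out ≈ 0.962 V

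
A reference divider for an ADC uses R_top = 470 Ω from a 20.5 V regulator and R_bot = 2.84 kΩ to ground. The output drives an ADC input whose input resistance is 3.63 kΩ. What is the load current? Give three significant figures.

R_bot‖R_L = 1593 Ω; V_out = 20.5 × 1593/2063 = 15.83 V.
I_L = V_out / R_L = 15.83 / 3.63 kΩ = 4.36 mA.

I_L ≈ 4.36 mA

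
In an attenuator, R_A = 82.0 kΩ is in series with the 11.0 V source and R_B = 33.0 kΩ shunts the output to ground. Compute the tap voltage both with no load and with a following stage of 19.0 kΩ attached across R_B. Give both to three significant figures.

Open-circuit: V = 11.0 × 33.0/(82.0 + 33.0) = 3.16 V.
With the load, R_B becomes R_B‖R_L = 12.06 kΩ, so V = 11.0 × 12.06/94.06 = 1.41 V.

Unloaded: 3.16 V; loaded: 1.41 V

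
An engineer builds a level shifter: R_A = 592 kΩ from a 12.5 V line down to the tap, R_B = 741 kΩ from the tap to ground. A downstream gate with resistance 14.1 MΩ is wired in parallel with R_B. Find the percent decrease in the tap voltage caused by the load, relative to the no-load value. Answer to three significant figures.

2.28 %

The divider's output (Thévenin) resistance is R_A‖R_B = 329.1 kΩ.
Fractional drop under load = R_th/(R_th + R_L) = 329.1 / (329.1 + 14100) = 0.02281.
So the output falls by 2.28 %.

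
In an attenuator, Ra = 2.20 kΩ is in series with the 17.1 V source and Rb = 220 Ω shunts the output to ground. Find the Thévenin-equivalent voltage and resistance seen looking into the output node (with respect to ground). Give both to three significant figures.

V_th is the open-circuit tap voltage: 17.1 × 220/(2200 + 220) = 1.55 V.
With the supply zeroed, Ra and Rb appear in parallel from the tap: R_th = Ra‖Rb = (2200 × 220)/2420 = 200 Ω.

V_th = 1.55 V, R_th = 200 Ω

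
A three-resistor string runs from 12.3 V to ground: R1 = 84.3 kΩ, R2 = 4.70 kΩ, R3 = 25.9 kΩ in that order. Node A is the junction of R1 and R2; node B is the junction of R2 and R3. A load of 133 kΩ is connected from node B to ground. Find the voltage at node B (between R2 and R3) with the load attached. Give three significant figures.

At node B, R3 is in parallel with the load: R3‖R_L = 21.68 kΩ.
Below node A the resistance is R2 + (R3‖R_L) = 26.38 kΩ, so V_A = 12.3 × 26.38/110.7 = 2.932 V.
Then V_B = V_A × (R3‖R_L)/(R2 + R3‖R_L) = 2.932 × 21.68/26.38 = 2.41 V.

V ≈ 2.41 V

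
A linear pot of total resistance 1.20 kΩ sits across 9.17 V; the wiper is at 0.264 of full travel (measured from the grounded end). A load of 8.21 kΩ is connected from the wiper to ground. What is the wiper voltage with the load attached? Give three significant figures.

The wiper splits the pot into (1−α)R = 883.2 Ω above and αR = 316.8 Ω below.
Lower section ‖ load = 305.0 Ω.
V_wiper = 9.17 × 305.0/(883.2 + 305.0) = 2.35 V.

V ≈ 2.35 V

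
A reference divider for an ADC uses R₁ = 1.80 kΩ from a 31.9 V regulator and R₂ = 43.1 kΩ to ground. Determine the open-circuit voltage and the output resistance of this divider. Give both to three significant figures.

V_th = 30.6 V, R_th = 1.73 kΩ

V_th is the open-circuit tap voltage: 31.9 × 43.1/(1.80 + 43.1) = 30.6 V.
With the supply zeroed, R₁ and R₂ appear in parallel from the tap: R_th = R₁‖R₂ = (1.80 × 43.1)/44.90 = 1.73 kΩ.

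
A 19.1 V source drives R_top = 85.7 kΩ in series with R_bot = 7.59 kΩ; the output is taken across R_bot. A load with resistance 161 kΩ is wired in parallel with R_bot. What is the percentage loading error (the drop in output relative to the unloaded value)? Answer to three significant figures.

The divider's output (Thévenin) resistance is R_top‖R_bot = 6.972 kΩ.
Fractional drop under load = R_th/(R_th + R_L) = 6.972 / (6.972 + 161) = 0.04151.
So the output falls by 4.15 %.

4.15 %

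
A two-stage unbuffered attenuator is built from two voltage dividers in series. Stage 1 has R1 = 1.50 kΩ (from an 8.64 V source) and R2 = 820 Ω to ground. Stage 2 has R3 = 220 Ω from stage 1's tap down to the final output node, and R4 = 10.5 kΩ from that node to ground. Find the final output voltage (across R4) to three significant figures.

V_out ≈ 2.85 V

Stage 2 presents R3+R4 = 10720 Ω as a load on stage 1's tap.
Stage 1's lower leg becomes R2‖(R3+R4) = 761.7 Ω, so V_mid = 8.64 × 761.7/2262 = 2.910 V.
Stage 2 is itself unloaded: V_out = V_mid × R4/(R3+R4) = 2.910 × 10500/10720 = 2.85 V.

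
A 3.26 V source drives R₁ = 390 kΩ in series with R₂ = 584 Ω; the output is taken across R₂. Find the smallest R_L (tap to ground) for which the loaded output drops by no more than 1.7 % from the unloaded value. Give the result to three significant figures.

R_L(min) ≈ 33.7 kΩ

Output resistance R_th = R₁‖R₂ = (390000 × 584)/390600 = 583.1 Ω.
The fractional drop is R_th/(R_th + R_L); requiring this ≤ 0.0170 gives R_L ≥ R_th(1/0.0170 − 1) = 583.1 × 57.82 = 33.7 kΩ.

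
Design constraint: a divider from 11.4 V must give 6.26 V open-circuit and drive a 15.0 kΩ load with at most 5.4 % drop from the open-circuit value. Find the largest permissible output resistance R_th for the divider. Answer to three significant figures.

Loading drop = R_th/(R_th + R_L) ≤ 0.0540, so R_th ≤ R_L · ε/(1−ε) = 15.0 kΩ × 0.0540/0.9460 = 856 Ω.

R_th ≤ 856 Ω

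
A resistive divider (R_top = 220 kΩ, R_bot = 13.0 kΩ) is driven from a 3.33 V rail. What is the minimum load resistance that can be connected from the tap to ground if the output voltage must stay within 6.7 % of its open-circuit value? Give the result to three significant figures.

R_L(min) ≈ 171 kΩ

Output resistance R_th = R_top‖R_bot = (220 × 13.0)/233.0 = 12.27 kΩ.
The fractional drop is R_th/(R_th + R_L); requiring this ≤ 0.0670 gives R_L ≥ R_th(1/0.0670 − 1) = 12.27 × 13.93 = 171 kΩ.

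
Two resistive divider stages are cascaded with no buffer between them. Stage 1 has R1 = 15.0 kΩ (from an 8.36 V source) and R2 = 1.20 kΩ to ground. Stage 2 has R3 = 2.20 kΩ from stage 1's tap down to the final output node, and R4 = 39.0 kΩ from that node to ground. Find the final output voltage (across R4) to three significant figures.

V_out ≈ 0.571 V

Stage 2 presents R3+R4 = 41.20 kΩ as a load on stage 1's tap.
Stage 1's lower leg becomes R2‖(R3+R4) = 1.166 kΩ, so V_mid = 8.36 × 1.166/16.17 = 0.6030 V.
Stage 2 is itself unloaded: V_out = V_mid × R4/(R3+R4) = 0.6030 × 39.0/41.20 = 0.571 V.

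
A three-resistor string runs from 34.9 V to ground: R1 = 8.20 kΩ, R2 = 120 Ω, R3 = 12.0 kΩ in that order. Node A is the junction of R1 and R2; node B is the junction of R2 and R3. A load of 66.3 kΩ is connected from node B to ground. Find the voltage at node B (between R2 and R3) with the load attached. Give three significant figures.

At node B, R3 is in parallel with the load: R3‖R_L = 10160 Ω.
Below node A the resistance is R2 + (R3‖R_L) = 10280 Ω, so V_A = 34.9 × 10280/18480 = 19.41 V.
Then V_B = V_A × (R3‖R_L)/(R2 + R3‖R_L) = 19.41 × 10160/10280 = 19.2 V.

V ≈ 19.2 V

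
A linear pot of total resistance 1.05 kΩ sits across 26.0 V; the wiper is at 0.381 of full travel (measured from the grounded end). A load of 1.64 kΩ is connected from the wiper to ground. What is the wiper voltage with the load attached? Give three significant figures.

V ≈ 8.61 V

The wiper splits the pot into (1−α)R = 650.0 Ω above and αR = 400.1 Ω below.
Lower section ‖ load = 321.6 Ω.
V_wiper = 26.0 × 321.6/(650.0 + 321.6) = 8.61 V.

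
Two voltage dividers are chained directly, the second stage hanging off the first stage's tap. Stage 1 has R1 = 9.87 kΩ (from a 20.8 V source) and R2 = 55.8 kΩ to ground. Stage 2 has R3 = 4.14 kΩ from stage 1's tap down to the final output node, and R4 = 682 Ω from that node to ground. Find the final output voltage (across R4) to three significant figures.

V_out ≈ 0.913 V

Stage 2 presents R3+R4 = 4822 Ω as a load on stage 1's tap.
Stage 1's lower leg becomes R2‖(R3+R4) = 4438 Ω, so V_mid = 20.8 × 4438/14310 = 6.452 V.
Stage 2 is itself unloaded: V_out = V_mid × R4/(R3+R4) = 6.452 × 682/4822 = 0.913 V.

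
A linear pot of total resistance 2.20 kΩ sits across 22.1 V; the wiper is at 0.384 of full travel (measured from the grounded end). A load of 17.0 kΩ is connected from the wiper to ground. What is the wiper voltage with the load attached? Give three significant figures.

V ≈ 8.23 V

The wiper splits the pot into (1−α)R = 1355 Ω above and αR = 844.8 Ω below.
Lower section ‖ load = 804.8 Ω.
V_wiper = 22.1 × 804.8/(1355 + 804.8) = 8.23 V.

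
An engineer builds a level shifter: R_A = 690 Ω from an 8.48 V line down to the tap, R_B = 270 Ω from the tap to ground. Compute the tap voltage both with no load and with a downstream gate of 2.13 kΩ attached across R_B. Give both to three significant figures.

Open-circuit: V = 8.48 × 270/(690 + 270) = 2.38 V.
With the load, R_B becomes R_B‖R_L = 239.6 Ω, so V = 8.48 × 239.6/929.6 = 2.19 V.

Unloaded: 2.38 V; loaded: 2.19 V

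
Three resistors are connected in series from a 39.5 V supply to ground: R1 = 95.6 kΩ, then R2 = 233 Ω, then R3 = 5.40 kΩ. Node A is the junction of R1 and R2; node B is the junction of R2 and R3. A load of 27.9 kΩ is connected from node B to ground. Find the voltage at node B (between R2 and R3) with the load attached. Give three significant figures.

At node B, R3 is in parallel with the load: R3‖R_L = 4524 Ω.
Below node A the resistance is R2 + (R3‖R_L) = 4757 Ω, so V_A = 39.5 × 4757/100400 = 1.872 V.
Then V_B = V_A × (R3‖R_L)/(R2 + R3‖R_L) = 1.872 × 4524/4757 = 1.78 V.

V ≈ 1.78 V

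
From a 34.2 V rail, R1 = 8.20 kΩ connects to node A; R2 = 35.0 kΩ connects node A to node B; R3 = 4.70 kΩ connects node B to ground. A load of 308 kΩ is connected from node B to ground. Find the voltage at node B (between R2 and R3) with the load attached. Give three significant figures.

At node B, R3 is in parallel with the load: R3‖R_L = 4.629 kΩ.
Below node A the resistance is R2 + (R3‖R_L) = 39.63 kΩ, so V_A = 34.2 × 39.63/47.83 = 28.34 V.
Then V_B = V_A × (R3‖R_L)/(R2 + R3‖R_L) = 28.34 × 4.629/39.63 = 3.31 V.

V ≈ 3.31 V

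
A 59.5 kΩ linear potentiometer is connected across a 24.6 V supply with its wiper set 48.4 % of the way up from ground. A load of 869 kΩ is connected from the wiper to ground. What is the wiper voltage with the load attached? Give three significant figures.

V ≈ 11.7 V

The wiper splits the pot into (1−α)R = 30.70 kΩ above and αR = 28.80 kΩ below.
Lower section ‖ load = 27.87 kΩ.
V_wiper = 24.6 × 27.87/(30.70 + 27.87) = 11.7 V.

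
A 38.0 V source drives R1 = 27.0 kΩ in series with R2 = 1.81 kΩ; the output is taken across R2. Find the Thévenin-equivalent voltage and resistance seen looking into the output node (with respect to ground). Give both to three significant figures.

V_th is the open-circuit tap voltage: 38.0 × 1.81/(27.0 + 1.81) = 2.39 V.
With the supply zeroed, R1 and R2 appear in parallel from the tap: R_th = R1‖R2 = (27.0 × 1.81)/28.81 = 1.70 kΩ.

V_th = 2.39 V, R_th = 1.70 kΩ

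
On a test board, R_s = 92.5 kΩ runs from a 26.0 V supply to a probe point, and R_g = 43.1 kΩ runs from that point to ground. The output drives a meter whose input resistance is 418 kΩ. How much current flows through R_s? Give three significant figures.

I ≈ 0.198 mA

R_g‖R_L = 39.07 kΩ, so the source sees R_s + R_g‖R_L = 131.6 kΩ.
I = 26.0 V / 131.6 kΩ = 0.198 mA.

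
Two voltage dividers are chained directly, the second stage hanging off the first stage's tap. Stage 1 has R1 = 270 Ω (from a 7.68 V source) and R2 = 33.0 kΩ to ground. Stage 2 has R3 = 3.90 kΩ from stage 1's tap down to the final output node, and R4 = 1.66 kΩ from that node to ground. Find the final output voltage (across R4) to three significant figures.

Stage 2 presents R3+R4 = 5560 Ω as a load on stage 1's tap.
Stage 1's lower leg becomes R2‖(R3+R4) = 4758 Ω, so V_mid = 7.68 × 4758/5028 = 7.268 V.
Stage 2 is itself unloaded: V_out = V_mid × R4/(R3+R4) = 7.268 × 1660/5560 = 2.17 V.

V_out ≈ 2.17 V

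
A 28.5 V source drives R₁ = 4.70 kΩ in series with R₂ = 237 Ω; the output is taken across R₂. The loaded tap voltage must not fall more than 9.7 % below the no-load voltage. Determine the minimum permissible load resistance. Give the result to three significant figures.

R_L(min) ≈ 2.10 kΩ

Output resistance R_th = R₁‖R₂ = (4700 × 237)/4937 = 225.6 Ω.
The fractional drop is R_th/(R_th + R_L); requiring this ≤ 0.0970 gives R_L ≥ R_th(1/0.0970 − 1) = 225.6 × 9.309 = 2.10 kΩ.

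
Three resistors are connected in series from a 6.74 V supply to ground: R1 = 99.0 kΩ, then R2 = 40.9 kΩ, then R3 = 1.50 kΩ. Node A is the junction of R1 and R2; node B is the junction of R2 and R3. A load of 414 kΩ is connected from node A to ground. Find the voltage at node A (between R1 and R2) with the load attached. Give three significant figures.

Below node A the series string R2+R3 = 42.40 kΩ sits in parallel with the 414 kΩ load: 38.46 kΩ.
V_A = 6.74 × 38.46/(99.0 + 38.46) = 1.89 V.

V ≈ 1.89 V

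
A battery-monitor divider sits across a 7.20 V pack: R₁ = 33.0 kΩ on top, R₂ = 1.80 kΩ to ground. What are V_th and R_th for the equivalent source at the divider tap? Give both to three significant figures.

V_th is the open-circuit tap voltage: 7.20 × 1.80/(33.0 + 1.80) = 0.372 V.
With the supply zeroed, R₁ and R₂ appear in parallel from the tap: R_th = R₁‖R₂ = (33.0 × 1.80)/34.80 = 1.71 kΩ.

V_th = 0.372 V, R_th = 1.71 kΩ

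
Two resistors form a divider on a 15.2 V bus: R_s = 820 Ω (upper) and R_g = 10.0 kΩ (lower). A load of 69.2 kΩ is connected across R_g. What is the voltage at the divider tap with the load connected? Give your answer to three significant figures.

The load sits in parallel with R_g: R_g‖R_L = (10000 × 69200) / (10000 + 69200) = 8737 Ω.
V_out = 15.2 × 8737 / (820 + 8737) = 15.2 × 8737/9557 = 13.9 V.

V_out ≈ 13.9 V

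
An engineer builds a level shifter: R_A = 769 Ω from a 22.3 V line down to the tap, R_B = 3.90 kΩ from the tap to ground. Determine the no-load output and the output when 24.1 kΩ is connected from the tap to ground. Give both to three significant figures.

Open-circuit: V = 22.3 × 3900/(769 + 3900) = 18.6 V.
With the load, R_B becomes R_B‖R_L = 3357 Ω, so V = 22.3 × 3357/4126 = 18.1 V.

Unloaded: 18.6 V; loaded: 18.1 V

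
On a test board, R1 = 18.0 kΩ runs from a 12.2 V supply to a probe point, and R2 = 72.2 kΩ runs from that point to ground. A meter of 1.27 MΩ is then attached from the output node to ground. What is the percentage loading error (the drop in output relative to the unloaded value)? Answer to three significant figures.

The divider's output (Thévenin) resistance is R1‖R2 = 14.41 kΩ.
Fractional drop under load = R_th/(R_th + R_L) = 14.41 / (14.41 + 1270) = 0.01122.
So the output falls by 1.12 %.

1.12 %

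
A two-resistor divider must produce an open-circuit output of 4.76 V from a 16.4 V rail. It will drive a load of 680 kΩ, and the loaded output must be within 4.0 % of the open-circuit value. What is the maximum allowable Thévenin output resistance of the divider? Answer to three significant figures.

R_th ≤ 28.3 kΩ

Loading drop = R_th/(R_th + R_L) ≤ 0.0400, so R_th ≤ R_L · ε/(1−ε) = 680 kΩ × 0.0400/0.9600 = 28.3 kΩ.
(Any R1, R2 with R2/(R1+R2) = 0.290 and R1‖R2 ≤ 28.3 kΩ will meet the spec.)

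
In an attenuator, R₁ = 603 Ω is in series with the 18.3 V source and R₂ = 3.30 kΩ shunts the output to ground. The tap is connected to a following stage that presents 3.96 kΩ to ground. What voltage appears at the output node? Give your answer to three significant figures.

V_out ≈ 13.7 V

The load sits in parallel with R₂: R₂‖R_L = (3300 × 3960) / (3300 + 3960) = 1800 Ω.
V_out = 18.3 × 1800 / (603 + 1800) = 18.3 × 1800/2403 = 13.7 V.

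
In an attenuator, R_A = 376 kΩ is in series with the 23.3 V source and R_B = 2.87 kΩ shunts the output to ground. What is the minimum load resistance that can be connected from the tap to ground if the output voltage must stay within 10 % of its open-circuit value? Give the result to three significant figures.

R_L(min) ≈ 25.6 kΩ

Output resistance R_th = R_A‖R_B = (376 × 2.87)/378.9 = 2.848 kΩ.
The fractional drop is R_th/(R_th + R_L); requiring this ≤ 0.100 gives R_L ≥ R_th(1/0.100 − 1) = 2.848 × 9.000 = 25.6 kΩ.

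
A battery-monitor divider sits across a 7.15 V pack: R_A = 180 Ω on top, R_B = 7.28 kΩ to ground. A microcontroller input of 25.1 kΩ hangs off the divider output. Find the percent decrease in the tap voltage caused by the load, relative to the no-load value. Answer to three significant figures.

0.695 %

The divider's output (Thévenin) resistance is R_A‖R_B = 175.7 Ω.
Fractional drop under load = R_th/(R_th + R_L) = 175.7 / (175.7 + 25100) = 0.006950.
So the output falls by 0.695 %.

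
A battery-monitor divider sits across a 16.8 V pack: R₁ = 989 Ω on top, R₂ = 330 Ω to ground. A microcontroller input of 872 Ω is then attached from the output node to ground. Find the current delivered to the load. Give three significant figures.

R₂‖R_L = 239.4 Ω; V_out = 16.8 × 239.4/1228 = 3.274 V.
I_L = V_out / R_L = 3.274 / 872 Ω = 3.75 mA.

I_L ≈ 3.75 mA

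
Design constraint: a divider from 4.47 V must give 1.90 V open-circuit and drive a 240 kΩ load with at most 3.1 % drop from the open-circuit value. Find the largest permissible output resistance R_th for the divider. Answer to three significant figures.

R_th ≤ 7.68 kΩ

Loading drop = R_th/(R_th + R_L) ≤ 0.0310, so R_th ≤ R_L · ε/(1−ε) = 240 kΩ × 0.0310/0.9690 = 7.68 kΩ.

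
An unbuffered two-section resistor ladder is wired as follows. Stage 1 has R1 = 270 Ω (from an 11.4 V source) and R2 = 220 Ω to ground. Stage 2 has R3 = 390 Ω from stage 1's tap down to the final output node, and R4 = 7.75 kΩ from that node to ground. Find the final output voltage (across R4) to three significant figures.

V_out ≈ 4.80 V

Stage 2 presents R3+R4 = 8140 Ω as a load on stage 1's tap.
Stage 1's lower leg becomes R2‖(R3+R4) = 214.2 Ω, so V_mid = 11.4 × 214.2/484.2 = 5.043 V.
Stage 2 is itself unloaded: V_out = V_mid × R4/(R3+R4) = 5.043 × 7750/8140 = 4.80 V.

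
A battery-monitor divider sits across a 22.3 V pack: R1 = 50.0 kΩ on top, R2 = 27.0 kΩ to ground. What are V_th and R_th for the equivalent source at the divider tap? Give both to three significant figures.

V_th is the open-circuit tap voltage: 22.3 × 27.0/(50.0 + 27.0) = 7.82 V.
With the supply zeroed, R1 and R2 appear in parallel from the tap: R_th = R1‖R2 = (50.0 × 27.0)/77.00 = 17.5 kΩ.

V_th = 7.82 V, R_th = 17.5 kΩ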